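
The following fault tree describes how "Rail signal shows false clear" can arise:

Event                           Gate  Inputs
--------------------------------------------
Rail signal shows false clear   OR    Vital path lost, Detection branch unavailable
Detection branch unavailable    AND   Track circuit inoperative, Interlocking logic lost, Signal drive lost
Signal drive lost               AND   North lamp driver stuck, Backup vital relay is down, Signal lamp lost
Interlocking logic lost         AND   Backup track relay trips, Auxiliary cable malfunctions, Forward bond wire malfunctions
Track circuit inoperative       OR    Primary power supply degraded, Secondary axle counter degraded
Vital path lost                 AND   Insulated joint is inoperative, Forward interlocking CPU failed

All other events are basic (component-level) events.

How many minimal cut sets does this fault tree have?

3

Vital path lost [AND]: one cut set from each child combined → 1 × 1 = 1 cut set(s).
Track circuit inoperative [OR]: union of children's cut sets → 2 cut set(s).
Interlocking logic lost [AND]: one cut set from each child combined → 1 × 1 × 1 = 1 cut set(s).
Signal drive lost [AND]: one cut set from each child combined → 1 × 1 × 1 = 1 cut set(s).
Detection branch unavailable [AND]: one cut set from each child combined → 2 × 1 × 1 = 2 cut set(s).
Rail signal shows false clear [OR]: union of children's cut sets → 3 cut set(s).
Minimal cut sets: {Forward interlocking CPU failed, Insulated joint is inoperative}; {Auxiliary cable malfunctions, Backup track relay trips, Backup vital relay is down, Forward bond wire malfunctions, North lamp driver stuck, Primary power supply degraded, Signal lamp lost}; {Auxiliary cable malfunctions, Backup track relay trips, Backup vital relay is down, Forward bond wire malfunctions, North lamp driver stuck, Secondary axle counter degraded, Signal lamp lost}.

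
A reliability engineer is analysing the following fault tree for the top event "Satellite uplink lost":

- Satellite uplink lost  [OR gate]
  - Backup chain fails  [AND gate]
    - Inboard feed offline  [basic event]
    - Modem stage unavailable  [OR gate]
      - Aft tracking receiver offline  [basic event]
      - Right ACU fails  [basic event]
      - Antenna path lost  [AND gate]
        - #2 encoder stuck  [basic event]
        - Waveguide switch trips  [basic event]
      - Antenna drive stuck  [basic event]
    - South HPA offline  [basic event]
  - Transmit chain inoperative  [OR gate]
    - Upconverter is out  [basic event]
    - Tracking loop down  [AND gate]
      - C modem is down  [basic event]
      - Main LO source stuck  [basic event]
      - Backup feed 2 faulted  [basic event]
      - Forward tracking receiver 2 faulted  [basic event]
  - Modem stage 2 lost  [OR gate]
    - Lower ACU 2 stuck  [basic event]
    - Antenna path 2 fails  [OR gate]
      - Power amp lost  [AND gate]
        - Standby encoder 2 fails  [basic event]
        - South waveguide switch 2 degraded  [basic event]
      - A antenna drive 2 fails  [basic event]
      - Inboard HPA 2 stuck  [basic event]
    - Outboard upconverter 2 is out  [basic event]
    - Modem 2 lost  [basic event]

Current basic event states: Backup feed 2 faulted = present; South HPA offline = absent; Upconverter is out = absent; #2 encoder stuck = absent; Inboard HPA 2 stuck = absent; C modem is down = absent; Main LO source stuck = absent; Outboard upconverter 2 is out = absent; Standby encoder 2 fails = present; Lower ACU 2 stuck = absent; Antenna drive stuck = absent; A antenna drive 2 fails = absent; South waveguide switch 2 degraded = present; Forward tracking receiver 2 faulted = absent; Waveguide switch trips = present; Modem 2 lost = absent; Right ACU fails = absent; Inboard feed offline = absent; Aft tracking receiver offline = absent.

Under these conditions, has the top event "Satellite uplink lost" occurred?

Antenna path lost [AND]: #2 encoder stuck=not, Waveguide switch trips=occurs → not all inputs occur → does not occur.
Modem stage unavailable [OR]: Aft tracking receiver offline=not, Right ACU fails=not, Antenna path lost=not, Antenna drive stuck=not → no input occurs → does not occur.
Backup chain fails [AND]: Inboard feed offline=not, Modem stage unavailable=not, South HPA offline=not → not all inputs occur → does not occur.
Tracking loop down [AND]: C modem is down=not, Main LO source stuck=not, Backup feed 2 faulted=occurs, Forward tracking receiver 2 faulted=not → not all inputs occur → does not occur.
Transmit chain inoperative [OR]: Upconverter is out=not, Tracking loop down=not → no input occurs → does not occur.
Power amp lost [AND]: Standby encoder 2 fails=occurs, South waveguide switch 2 degraded=occurs → all inputs occur → occurs.
Antenna path 2 fails [OR]: Power amp lost=occurs, A antenna drive 2 fails=not, Inboard HPA 2 stuck=not → at least one input occurs → occurs.
Modem stage 2 lost [OR]: Lower ACU 2 stuck=not, Antenna path 2 fails=occurs, Outboard upconverter 2 is out=not, Modem 2 lost=not → at least one input occurs → occurs.
Satellite uplink lost [OR]: Backup chain fails=not, Transmit chain inoperative=not, Modem stage 2 lost=occurs → at least one input occurs → occurs.

Yes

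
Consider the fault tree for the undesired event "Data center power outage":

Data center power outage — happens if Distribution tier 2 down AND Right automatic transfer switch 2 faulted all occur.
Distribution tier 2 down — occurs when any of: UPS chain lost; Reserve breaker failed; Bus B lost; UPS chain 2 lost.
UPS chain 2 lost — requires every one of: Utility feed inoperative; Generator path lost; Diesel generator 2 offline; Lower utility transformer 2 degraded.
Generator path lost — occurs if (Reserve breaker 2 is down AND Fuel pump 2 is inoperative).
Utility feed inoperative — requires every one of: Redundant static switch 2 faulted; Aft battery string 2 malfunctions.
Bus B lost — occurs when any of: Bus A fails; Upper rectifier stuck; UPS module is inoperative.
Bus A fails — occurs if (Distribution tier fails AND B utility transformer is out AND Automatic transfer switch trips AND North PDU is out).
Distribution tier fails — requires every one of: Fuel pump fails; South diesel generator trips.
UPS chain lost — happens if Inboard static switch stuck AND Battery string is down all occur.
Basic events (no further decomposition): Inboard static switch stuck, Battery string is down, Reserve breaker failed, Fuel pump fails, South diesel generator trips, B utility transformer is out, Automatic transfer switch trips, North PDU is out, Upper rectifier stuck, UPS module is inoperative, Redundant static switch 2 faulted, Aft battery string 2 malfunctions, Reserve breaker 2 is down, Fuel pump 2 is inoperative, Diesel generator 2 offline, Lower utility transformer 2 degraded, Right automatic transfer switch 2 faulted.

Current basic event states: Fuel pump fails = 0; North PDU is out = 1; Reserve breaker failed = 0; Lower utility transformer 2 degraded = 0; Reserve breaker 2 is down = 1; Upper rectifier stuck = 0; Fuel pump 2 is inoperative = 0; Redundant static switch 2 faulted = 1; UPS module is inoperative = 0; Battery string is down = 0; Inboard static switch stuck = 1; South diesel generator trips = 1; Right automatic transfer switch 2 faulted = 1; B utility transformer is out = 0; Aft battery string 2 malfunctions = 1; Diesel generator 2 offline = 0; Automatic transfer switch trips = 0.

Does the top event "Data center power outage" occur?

No

UPS chain lost [AND]: Inboard static switch stuck=occurs, Battery string is down=not → not all inputs occur → does not occur.
Distribution tier fails [AND]: Fuel pump fails=not, South diesel generator trips=occurs → not all inputs occur → does not occur.
Bus A fails [AND]: Distribution tier fails=not, B utility transformer is out=not, Automatic transfer switch trips=not, North PDU is out=occurs → not all inputs occur → does not occur.
Bus B lost [OR]: Bus A fails=not, Upper rectifier stuck=not, UPS module is inoperative=not → no input occurs → does not occur.
Utility feed inoperative [AND]: Redundant static switch 2 faulted=occurs, Aft battery string 2 malfunctions=occurs → all inputs occur → occurs.
Generator path lost [AND]: Reserve breaker 2 is down=occurs, Fuel pump 2 is inoperative=not → not all inputs occur → does not occur.
UPS chain 2 lost [AND]: Utility feed inoperative=occurs, Generator path lost=not, Diesel generator 2 offline=not, Lower utility transformer 2 degraded=not → not all inputs occur → does not occur.
Distribution tier 2 down [OR]: UPS chain lost=not, Reserve breaker failed=not, Bus B lost=not, UPS chain 2 lost=not → no input occurs → does not occur.
Data center power outage [AND]: Distribution tier 2 down=not, Right automatic transfer switch 2 faulted=occurs → not all inputs occur → does not occur.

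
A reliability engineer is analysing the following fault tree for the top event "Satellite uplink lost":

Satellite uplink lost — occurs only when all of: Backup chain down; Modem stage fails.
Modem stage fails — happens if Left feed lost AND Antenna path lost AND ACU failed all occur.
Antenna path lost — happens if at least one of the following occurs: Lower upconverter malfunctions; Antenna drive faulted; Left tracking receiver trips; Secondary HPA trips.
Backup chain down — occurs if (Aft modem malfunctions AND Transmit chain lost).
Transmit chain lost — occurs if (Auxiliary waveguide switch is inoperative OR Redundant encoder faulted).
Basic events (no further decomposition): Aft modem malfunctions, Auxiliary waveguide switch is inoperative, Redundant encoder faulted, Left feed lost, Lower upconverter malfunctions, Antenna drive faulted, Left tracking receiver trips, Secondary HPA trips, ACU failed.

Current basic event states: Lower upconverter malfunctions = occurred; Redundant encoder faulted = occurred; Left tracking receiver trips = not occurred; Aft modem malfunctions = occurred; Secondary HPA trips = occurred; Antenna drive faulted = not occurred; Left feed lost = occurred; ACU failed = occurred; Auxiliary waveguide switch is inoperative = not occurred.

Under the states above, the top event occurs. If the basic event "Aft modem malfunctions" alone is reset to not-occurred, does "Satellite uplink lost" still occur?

No

Counterfactual: set "Aft modem malfunctions" to not occurred.
Transmit chain lost [OR]: Auxiliary waveguide switch is inoperative=not, Redundant encoder faulted=occurs → at least one input occurs → occurs.
Backup chain down [AND]: Aft modem malfunctions=not, Transmit chain lost=occurs → not all inputs occur → does not occur.
Antenna path lost [OR]: Lower upconverter malfunctions=occurs, Antenna drive faulted=not, Left tracking receiver trips=not, Secondary HPA trips=occurs → at least one input occurs → occurs.
Modem stage fails [AND]: Left feed lost=occurs, Antenna path lost=occurs, ACU failed=occurs → all inputs occur → occurs.
Satellite uplink lost [AND]: Backup chain down=not, Modem stage fails=occurs → not all inputs occur → does not occur.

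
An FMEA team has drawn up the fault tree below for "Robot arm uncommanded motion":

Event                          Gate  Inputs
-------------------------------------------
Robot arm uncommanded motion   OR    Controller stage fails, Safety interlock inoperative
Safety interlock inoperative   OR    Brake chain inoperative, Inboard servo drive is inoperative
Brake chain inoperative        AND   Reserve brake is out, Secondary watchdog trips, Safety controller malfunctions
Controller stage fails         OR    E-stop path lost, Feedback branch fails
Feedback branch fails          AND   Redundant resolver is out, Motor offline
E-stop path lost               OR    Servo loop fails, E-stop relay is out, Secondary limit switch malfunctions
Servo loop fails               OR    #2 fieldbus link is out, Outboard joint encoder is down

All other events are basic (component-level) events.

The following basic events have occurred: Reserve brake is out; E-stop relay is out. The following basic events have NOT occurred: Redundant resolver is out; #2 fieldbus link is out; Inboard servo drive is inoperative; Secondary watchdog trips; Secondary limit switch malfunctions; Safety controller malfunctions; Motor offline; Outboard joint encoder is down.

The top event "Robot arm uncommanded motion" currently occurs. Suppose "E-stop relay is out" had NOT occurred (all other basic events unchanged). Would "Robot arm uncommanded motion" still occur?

Counterfactual: set "E-stop relay is out" to not occurred.
Servo loop fails [OR]: #2 fieldbus link is out=not, Outboard joint encoder is down=not → no input occurs → does not occur.
E-stop path lost [OR]: Servo loop fails=not, E-stop relay is out=not, Secondary limit switch malfunctions=not → no input occurs → does not occur.
Feedback branch fails [AND]: Redundant resolver is out=not, Motor offline=not → not all inputs occur → does not occur.
Controller stage fails [OR]: E-stop path lost=not, Feedback branch fails=not → no input occurs → does not occur.
Brake chain inoperative [AND]: Reserve brake is out=occurs, Secondary watchdog trips=not, Safety controller malfunctions=not → not all inputs occur → does not occur.
Safety interlock inoperative [OR]: Brake chain inoperative=not, Inboard servo drive is inoperative=not → no input occurs → does not occur.
Robot arm uncommanded motion [OR]: Controller stage fails=not, Safety interlock inoperative=not → no input occurs → does not occur.

No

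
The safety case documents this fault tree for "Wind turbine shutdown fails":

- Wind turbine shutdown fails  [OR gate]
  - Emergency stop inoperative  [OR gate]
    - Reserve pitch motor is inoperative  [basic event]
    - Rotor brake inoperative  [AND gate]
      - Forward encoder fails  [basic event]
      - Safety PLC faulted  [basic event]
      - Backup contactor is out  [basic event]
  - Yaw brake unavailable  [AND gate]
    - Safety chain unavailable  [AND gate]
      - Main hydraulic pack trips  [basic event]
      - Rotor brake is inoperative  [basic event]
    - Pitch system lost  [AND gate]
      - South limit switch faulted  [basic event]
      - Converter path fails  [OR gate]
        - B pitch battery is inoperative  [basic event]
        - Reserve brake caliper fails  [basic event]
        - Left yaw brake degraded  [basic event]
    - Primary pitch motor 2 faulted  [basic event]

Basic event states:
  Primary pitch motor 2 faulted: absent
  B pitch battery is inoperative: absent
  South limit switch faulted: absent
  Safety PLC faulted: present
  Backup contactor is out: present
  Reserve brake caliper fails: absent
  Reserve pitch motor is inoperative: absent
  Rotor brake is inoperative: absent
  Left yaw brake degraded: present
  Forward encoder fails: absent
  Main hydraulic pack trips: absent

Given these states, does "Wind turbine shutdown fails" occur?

No

Rotor brake inoperative [AND]: Forward encoder fails=not, Safety PLC faulted=occurs, Backup contactor is out=occurs → not all inputs occur → does not occur.
Emergency stop inoperative [OR]: Reserve pitch motor is inoperative=not, Rotor brake inoperative=not → no input occurs → does not occur.
Safety chain unavailable [AND]: Main hydraulic pack trips=not, Rotor brake is inoperative=not → not all inputs occur → does not occur.
Converter path fails [OR]: B pitch battery is inoperative=not, Reserve brake caliper fails=not, Left yaw brake degraded=occurs → at least one input occurs → occurs.
Pitch system lost [AND]: South limit switch faulted=not, Converter path fails=occurs → not all inputs occur → does not occur.
Yaw brake unavailable [AND]: Safety chain unavailable=not, Pitch system lost=not, Primary pitch motor 2 faulted=not → not all inputs occur → does not occur.
Wind turbine shutdown fails [OR]: Emergency stop inoperative=not, Yaw brake unavailable=not → no input occurs → does not occur.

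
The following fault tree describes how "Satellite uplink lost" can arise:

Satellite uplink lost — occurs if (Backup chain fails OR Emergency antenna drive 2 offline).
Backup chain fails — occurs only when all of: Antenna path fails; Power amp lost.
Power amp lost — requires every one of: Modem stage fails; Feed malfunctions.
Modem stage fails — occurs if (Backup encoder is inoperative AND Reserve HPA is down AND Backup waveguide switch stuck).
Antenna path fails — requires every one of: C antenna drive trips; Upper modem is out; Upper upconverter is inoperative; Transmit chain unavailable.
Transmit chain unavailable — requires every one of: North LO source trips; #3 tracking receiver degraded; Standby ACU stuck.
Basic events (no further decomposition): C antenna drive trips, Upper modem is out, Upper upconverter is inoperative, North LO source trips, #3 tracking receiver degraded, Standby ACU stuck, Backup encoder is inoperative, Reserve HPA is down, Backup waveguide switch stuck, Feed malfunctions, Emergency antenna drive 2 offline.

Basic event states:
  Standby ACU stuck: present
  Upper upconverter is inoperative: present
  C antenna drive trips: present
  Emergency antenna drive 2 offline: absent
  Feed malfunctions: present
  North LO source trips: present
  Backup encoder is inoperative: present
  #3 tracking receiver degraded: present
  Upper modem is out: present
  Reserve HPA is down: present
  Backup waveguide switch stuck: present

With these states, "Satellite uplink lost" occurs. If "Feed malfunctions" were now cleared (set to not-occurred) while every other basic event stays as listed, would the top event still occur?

Counterfactual: set "Feed malfunctions" to not occurred.
Transmit chain unavailable [AND]: North LO source trips=occurs, #3 tracking receiver degraded=occurs, Standby ACU stuck=occurs → all inputs occur → occurs.
Antenna path fails [AND]: C antenna drive trips=occurs, Upper modem is out=occurs, Upper upconverter is inoperative=occurs, Transmit chain unavailable=occurs → all inputs occur → occurs.
Modem stage fails [AND]: Backup encoder is inoperative=occurs, Reserve HPA is down=occurs, Backup waveguide switch stuck=occurs → all inputs occur → occurs.
Power amp lost [AND]: Modem stage fails=occurs, Feed malfunctions=not → not all inputs occur → does not occur.
Backup chain fails [AND]: Antenna path fails=occurs, Power amp lost=not → not all inputs occur → does not occur.
Satellite uplink lost [OR]: Backup chain fails=not, Emergency antenna drive 2 offline=not → no input occurs → does not occur.

No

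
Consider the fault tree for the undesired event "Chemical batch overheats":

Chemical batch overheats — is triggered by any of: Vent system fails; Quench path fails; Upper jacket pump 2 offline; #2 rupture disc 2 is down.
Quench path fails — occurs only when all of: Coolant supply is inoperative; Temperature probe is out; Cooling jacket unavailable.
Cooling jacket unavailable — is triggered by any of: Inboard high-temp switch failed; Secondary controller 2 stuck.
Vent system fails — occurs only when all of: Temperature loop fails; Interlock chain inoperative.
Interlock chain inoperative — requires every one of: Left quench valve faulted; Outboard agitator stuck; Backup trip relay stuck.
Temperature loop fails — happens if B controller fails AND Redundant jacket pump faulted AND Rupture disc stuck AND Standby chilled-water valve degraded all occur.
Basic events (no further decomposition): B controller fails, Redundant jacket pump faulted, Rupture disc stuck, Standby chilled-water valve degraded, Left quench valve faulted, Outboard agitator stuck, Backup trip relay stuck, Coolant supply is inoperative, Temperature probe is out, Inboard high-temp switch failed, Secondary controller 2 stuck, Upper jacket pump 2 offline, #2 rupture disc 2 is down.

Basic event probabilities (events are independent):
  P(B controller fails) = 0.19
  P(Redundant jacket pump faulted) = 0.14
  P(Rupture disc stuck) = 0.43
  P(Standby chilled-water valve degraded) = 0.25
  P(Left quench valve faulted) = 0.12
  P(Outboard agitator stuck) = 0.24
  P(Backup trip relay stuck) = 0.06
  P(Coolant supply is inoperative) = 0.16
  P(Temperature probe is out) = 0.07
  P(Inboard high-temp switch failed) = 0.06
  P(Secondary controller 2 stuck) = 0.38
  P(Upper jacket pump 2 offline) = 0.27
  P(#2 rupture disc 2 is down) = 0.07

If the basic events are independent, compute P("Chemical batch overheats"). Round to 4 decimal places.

P(Temperature loop fails) [AND] = 0.19 × 0.14 × 0.43 × 0.25 = 0.002860
P(Interlock chain inoperative) [AND] = 0.12 × 0.24 × 0.06 = 0.001728
P(Vent system fails) [AND] = 0.002860 × 0.001728 = 0.000005
P(Cooling jacket unavailable) [OR] = 1 − (1−0.06) × (1−0.38) = 0.417200
P(Quench path fails) [AND] = 0.16 × 0.07 × 0.417200 = 0.004673
P(Chemical batch overheats) [OR] = 1 − (1−0.000005) × (1−0.004673) × (1−0.27) × (1−0.07) = 0.324276
Rounded to 4 decimal places: P(Chemical batch overheats) ≈ 0.3243.

0.3243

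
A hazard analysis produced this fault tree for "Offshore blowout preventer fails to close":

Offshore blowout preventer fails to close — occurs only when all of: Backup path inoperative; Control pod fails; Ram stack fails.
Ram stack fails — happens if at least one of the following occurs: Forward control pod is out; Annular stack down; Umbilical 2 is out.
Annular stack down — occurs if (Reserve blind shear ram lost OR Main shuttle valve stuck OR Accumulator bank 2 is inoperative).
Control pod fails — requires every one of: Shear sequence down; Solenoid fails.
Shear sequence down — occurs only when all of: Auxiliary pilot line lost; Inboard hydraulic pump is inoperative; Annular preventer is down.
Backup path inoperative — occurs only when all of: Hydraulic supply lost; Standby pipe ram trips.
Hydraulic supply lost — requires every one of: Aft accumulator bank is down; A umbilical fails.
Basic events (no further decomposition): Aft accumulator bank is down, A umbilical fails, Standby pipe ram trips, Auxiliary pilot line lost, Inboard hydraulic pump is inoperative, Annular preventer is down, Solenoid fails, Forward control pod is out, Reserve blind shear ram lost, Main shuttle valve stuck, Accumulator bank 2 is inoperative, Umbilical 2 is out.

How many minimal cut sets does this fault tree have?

Hydraulic supply lost [AND]: one cut set from each child combined → 1 × 1 = 1 cut set(s).
Backup path inoperative [AND]: one cut set from each child combined → 1 × 1 = 1 cut set(s).
Shear sequence down [AND]: one cut set from each child combined → 1 × 1 × 1 = 1 cut set(s).
Control pod fails [AND]: one cut set from each child combined → 1 × 1 = 1 cut set(s).
Annular stack down [OR]: union of children's cut sets → 3 cut set(s).
Ram stack fails [OR]: union of children's cut sets → 5 cut set(s).
Offshore blowout preventer fails to close [AND]: one cut set from each child combined → 1 × 1 × 5 = 5 cut set(s).
Minimal cut sets: {A umbilical fails, Aft accumulator bank is down, Annular preventer is down, Auxiliary pilot line lost, Forward control pod is out, Inboard hydraulic pump is inoperative, Solenoid fails, Standby pipe ram trips}; {A umbilical fails, Aft accumulator bank is down, Annular preventer is down, Auxiliary pilot line lost, Inboard hydraulic pump is inoperative, Reserve blind shear ram lost, Solenoid fails, Standby pipe ram trips}; {A umbilical fails, Aft accumulator bank is down, Annular preventer is down, Auxiliary pilot line lost, Inboard hydraulic pump is inoperative, Main shuttle valve stuck, Solenoid fails, Standby pipe ram trips}; {A umbilical fails, Accumulator bank 2 is inoperative, Aft accumulator bank is down, Annular preventer is down, Auxiliary pilot line lost, Inboard hydraulic pump is inoperative, Solenoid fails, Standby pipe ram trips}; {A umbilical fails, Aft accumulator bank is down, Annular preventer is down, Auxiliary pilot line lost, Inboard hydraulic pump is inoperative, Solenoid fails, Standby pipe ram trips, Umbilical 2 is out}.

5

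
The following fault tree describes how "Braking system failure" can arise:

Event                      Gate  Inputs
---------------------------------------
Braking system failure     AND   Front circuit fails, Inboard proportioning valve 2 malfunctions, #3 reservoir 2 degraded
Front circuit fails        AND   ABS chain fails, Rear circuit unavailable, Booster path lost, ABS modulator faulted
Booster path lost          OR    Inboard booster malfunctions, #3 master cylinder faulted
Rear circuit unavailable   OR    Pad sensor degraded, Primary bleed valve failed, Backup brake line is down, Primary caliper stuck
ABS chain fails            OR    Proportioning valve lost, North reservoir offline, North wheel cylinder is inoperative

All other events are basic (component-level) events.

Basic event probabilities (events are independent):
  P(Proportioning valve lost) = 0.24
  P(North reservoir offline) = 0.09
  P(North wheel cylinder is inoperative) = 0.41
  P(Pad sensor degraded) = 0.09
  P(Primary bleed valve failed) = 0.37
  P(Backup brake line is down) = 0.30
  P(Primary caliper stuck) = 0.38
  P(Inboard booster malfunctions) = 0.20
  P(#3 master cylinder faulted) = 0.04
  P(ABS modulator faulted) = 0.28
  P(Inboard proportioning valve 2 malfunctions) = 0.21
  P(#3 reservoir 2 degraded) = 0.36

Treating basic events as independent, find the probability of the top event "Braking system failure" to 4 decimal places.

0.0022

P(ABS chain fails) [OR] = 1 − (1−0.24) × (1−0.09) × (1−0.41) = 0.591956
P(Rear circuit unavailable) [OR] = 1 − (1−0.09) × (1−0.37) × (1−0.30) × (1−0.38) = 0.751188
P(Booster path lost) [OR] = 1 − (1−0.20) × (1−0.04) = 0.232000
P(Front circuit fails) [AND] = 0.591956 × 0.751188 × 0.232000 × 0.28 = 0.028886
P(Braking system failure) [AND] = 0.028886 × 0.21 × 0.36 = 0.002184
Rounded to 4 decimal places: P(Braking system failure) ≈ 0.0022.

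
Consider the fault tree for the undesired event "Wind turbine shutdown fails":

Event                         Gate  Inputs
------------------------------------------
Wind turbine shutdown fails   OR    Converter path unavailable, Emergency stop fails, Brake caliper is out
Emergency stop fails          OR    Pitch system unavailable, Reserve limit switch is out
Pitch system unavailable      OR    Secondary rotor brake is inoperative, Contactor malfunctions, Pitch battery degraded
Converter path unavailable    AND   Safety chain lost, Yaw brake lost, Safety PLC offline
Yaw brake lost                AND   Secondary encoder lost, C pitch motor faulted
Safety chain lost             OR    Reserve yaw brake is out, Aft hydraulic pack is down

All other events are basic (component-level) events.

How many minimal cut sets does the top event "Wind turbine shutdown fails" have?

7

Safety chain lost [OR]: union of children's cut sets → 2 cut set(s).
Yaw brake lost [AND]: one cut set from each child combined → 1 × 1 = 1 cut set(s).
Converter path unavailable [AND]: one cut set from each child combined → 2 × 1 × 1 = 2 cut set(s).
Pitch system unavailable [OR]: union of children's cut sets → 3 cut set(s).
Emergency stop fails [OR]: union of children's cut sets → 4 cut set(s).
Wind turbine shutdown fails [OR]: union of children's cut sets → 7 cut set(s).
Minimal cut sets: {C pitch motor faulted, Reserve yaw brake is out, Safety PLC offline, Secondary encoder lost}; {Aft hydraulic pack is down, C pitch motor faulted, Safety PLC offline, Secondary encoder lost}; {Secondary rotor brake is inoperative}; {Contactor malfunctions}; {Pitch battery degraded}; {Reserve limit switch is out}; {Brake caliper is out}.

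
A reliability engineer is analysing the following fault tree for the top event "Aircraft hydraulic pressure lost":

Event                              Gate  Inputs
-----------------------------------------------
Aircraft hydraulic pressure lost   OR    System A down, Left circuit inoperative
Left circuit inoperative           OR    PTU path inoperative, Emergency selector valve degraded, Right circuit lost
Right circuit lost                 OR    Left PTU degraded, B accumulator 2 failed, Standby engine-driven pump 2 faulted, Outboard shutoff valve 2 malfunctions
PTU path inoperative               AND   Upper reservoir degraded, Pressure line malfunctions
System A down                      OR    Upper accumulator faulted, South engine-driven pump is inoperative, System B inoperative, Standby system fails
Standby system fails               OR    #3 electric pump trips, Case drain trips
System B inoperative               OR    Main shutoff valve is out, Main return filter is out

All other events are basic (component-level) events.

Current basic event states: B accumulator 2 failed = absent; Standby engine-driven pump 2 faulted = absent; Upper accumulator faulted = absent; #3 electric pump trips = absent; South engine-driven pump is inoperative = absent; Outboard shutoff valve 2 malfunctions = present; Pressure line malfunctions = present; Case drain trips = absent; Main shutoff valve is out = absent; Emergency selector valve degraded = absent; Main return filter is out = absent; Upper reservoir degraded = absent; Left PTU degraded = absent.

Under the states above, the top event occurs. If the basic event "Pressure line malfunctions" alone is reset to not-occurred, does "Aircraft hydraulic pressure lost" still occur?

Yes

Counterfactual: set "Pressure line malfunctions" to not occurred.
System B inoperative [OR]: Main shutoff valve is out=not, Main return filter is out=not → no input occurs → does not occur.
Standby system fails [OR]: #3 electric pump trips=not, Case drain trips=not → no input occurs → does not occur.
System A down [OR]: Upper accumulator faulted=not, South engine-driven pump is inoperative=not, System B inoperative=not, Standby system fails=not → no input occurs → does not occur.
PTU path inoperative [AND]: Upper reservoir degraded=not, Pressure line malfunctions=not → not all inputs occur → does not occur.
Right circuit lost [OR]: Left PTU degraded=not, B accumulator 2 failed=not, Standby engine-driven pump 2 faulted=not, Outboard shutoff valve 2 malfunctions=occurs → at least one input occurs → occurs.
Left circuit inoperative [OR]: PTU path inoperative=not, Emergency selector valve degraded=not, Right circuit lost=occurs → at least one input occurs → occurs.
Aircraft hydraulic pressure lost [OR]: System A down=not, Left circuit inoperative=occurs → at least one input occurs → occurs.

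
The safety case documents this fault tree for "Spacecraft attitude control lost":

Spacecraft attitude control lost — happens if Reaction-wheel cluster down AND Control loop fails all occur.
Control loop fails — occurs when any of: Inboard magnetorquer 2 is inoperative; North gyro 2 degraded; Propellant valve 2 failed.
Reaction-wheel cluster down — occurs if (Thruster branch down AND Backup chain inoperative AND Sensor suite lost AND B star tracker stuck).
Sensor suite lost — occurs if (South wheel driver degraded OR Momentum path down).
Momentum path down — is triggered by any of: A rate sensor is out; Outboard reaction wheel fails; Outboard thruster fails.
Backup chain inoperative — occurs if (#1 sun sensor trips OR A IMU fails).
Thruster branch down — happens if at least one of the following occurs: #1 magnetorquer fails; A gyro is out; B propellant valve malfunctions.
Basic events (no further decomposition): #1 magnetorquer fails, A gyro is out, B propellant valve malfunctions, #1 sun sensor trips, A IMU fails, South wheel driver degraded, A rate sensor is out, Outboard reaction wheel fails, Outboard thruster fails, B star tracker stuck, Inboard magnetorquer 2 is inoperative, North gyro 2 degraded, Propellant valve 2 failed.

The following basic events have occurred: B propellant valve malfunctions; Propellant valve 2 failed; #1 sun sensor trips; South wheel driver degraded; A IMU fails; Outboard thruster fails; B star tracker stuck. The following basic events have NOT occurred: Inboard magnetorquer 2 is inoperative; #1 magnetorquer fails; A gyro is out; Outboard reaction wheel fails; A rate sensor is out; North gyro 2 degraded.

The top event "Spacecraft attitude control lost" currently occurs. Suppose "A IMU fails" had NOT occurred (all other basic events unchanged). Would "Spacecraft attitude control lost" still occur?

Yes

Counterfactual: set "A IMU fails" to not occurred.
Thruster branch down [OR]: #1 magnetorquer fails=not, A gyro is out=not, B propellant valve malfunctions=occurs → at least one input occurs → occurs.
Backup chain inoperative [OR]: #1 sun sensor trips=occurs, A IMU fails=not → at least one input occurs → occurs.
Momentum path down [OR]: A rate sensor is out=not, Outboard reaction wheel fails=not, Outboard thruster fails=occurs → at least one input occurs → occurs.
Sensor suite lost [OR]: South wheel driver degraded=occurs, Momentum path down=occurs → at least one input occurs → occurs.
Reaction-wheel cluster down [AND]: Thruster branch down=occurs, Backup chain inoperative=occurs, Sensor suite lost=occurs, B star tracker stuck=occurs → all inputs occur → occurs.
Control loop fails [OR]: Inboard magnetorquer 2 is inoperative=not, North gyro 2 degraded=not, Propellant valve 2 failed=occurs → at least one input occurs → occurs.
Spacecraft attitude control lost [AND]: Reaction-wheel cluster down=occurs, Control loop fails=occurs → all inputs occur → occurs.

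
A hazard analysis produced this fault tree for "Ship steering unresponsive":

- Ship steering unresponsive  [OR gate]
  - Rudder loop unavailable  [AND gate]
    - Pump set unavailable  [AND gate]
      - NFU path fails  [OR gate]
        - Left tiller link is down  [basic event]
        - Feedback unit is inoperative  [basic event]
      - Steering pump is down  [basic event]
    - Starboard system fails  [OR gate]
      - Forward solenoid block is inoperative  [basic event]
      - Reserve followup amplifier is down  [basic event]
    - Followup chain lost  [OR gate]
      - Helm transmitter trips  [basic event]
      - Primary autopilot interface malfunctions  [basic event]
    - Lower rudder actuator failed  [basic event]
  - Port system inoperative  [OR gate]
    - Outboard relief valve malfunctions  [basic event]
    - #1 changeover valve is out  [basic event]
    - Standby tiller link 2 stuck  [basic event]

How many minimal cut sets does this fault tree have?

NFU path fails [OR]: union of children's cut sets → 2 cut set(s).
Pump set unavailable [AND]: one cut set from each child combined → 2 × 1 = 2 cut set(s).
Starboard system fails [OR]: union of children's cut sets → 2 cut set(s).
Followup chain lost [OR]: union of children's cut sets → 2 cut set(s).
Rudder loop unavailable [AND]: one cut set from each child combined → 2 × 2 × 2 × 1 = 8 cut set(s).
Port system inoperative [OR]: union of children's cut sets → 3 cut set(s).
Ship steering unresponsive [OR]: union of children's cut sets → 11 cut set(s).

11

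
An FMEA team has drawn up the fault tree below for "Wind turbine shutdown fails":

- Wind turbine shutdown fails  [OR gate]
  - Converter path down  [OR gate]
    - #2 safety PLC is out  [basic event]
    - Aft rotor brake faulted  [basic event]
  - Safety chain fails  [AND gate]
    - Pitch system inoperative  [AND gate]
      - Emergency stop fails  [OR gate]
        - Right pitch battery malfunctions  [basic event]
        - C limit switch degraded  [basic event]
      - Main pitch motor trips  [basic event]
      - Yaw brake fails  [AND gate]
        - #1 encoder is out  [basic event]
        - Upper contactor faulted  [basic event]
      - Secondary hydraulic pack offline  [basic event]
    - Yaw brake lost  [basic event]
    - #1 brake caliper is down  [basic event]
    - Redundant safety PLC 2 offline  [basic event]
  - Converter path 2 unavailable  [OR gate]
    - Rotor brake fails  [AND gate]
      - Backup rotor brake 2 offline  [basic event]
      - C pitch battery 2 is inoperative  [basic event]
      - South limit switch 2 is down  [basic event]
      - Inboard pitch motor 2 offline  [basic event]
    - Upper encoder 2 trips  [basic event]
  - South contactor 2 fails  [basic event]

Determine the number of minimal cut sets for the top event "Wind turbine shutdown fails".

Converter path down [OR]: union of children's cut sets → 2 cut set(s).
Emergency stop fails [OR]: union of children's cut sets → 2 cut set(s).
Yaw brake fails [AND]: one cut set from each child combined → 1 × 1 = 1 cut set(s).
Pitch system inoperative [AND]: one cut set from each child combined → 2 × 1 × 1 × 1 = 2 cut set(s).
Safety chain fails [AND]: one cut set from each child combined → 2 × 1 × 1 × 1 = 2 cut set(s).
Rotor brake fails [AND]: one cut set from each child combined → 1 × 1 × 1 × 1 = 1 cut set(s).
Converter path 2 unavailable [OR]: union of children's cut sets → 2 cut set(s).
Wind turbine shutdown fails [OR]: union of children's cut sets → 7 cut set(s).
Minimal cut sets: {#2 safety PLC is out}; {Aft rotor brake faulted}; {#1 brake caliper is down, #1 encoder is out, Main pitch motor trips, Redundant safety PLC 2 offline, Right pitch battery malfunctions, Secondary hydraulic pack offline, Upper contactor faulted, Yaw brake lost}; {#1 brake caliper is down, #1 encoder is out, C limit switch degraded, Main pitch motor trips, Redundant safety PLC 2 offline, Secondary hydraulic pack offline, Upper contactor faulted, Yaw brake lost}; {Backup rotor brake 2 offline, C pitch battery 2 is inoperative, Inboard pitch motor 2 offline, South limit switch 2 is down}; {Upper encoder 2 trips}; {South contactor 2 fails}.

7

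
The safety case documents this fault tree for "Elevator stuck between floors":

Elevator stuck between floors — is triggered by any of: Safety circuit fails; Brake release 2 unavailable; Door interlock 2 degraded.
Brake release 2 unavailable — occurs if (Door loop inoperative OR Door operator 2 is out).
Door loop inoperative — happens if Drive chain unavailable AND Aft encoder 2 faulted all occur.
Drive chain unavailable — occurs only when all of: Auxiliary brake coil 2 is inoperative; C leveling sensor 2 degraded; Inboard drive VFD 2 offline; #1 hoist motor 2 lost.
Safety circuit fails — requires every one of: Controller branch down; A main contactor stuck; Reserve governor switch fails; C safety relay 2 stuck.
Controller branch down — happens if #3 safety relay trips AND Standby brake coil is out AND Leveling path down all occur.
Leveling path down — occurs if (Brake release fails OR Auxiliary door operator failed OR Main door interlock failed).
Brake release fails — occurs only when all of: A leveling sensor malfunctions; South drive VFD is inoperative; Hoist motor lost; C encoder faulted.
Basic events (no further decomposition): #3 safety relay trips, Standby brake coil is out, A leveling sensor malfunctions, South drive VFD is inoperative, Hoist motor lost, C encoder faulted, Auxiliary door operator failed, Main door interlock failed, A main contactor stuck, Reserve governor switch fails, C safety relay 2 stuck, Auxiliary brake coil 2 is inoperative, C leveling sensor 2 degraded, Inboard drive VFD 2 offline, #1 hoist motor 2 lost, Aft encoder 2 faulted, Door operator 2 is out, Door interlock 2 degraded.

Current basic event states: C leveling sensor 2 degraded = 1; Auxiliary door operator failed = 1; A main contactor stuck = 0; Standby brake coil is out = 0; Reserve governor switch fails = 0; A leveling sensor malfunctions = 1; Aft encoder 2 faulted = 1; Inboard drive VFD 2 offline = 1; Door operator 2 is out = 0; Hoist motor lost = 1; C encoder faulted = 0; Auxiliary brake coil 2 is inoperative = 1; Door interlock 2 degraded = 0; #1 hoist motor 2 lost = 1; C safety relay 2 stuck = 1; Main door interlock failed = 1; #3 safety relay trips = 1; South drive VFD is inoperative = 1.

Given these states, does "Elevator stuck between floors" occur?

Brake release fails [AND]: A leveling sensor malfunctions=occurs, South drive VFD is inoperative=occurs, Hoist motor lost=occurs, C encoder faulted=not → not all inputs occur → does not occur.
Leveling path down [OR]: Brake release fails=not, Auxiliary door operator failed=occurs, Main door interlock failed=occurs → at least one input occurs → occurs.
Controller branch down [AND]: #3 safety relay trips=occurs, Standby brake coil is out=not, Leveling path down=occurs → not all inputs occur → does not occur.
Safety circuit fails [AND]: Controller branch down=not, A main contactor stuck=not, Reserve governor switch fails=not, C safety relay 2 stuck=occurs → not all inputs occur → does not occur.
Drive chain unavailable [AND]: Auxiliary brake coil 2 is inoperative=occurs, C leveling sensor 2 degraded=occurs, Inboard drive VFD 2 offline=occurs, #1 hoist motor 2 lost=occurs → all inputs occur → occurs.
Door loop inoperative [AND]: Drive chain unavailable=occurs, Aft encoder 2 faulted=occurs → all inputs occur → occurs.
Brake release 2 unavailable [OR]: Door loop inoperative=occurs, Door operator 2 is out=not → at least one input occurs → occurs.
Elevator stuck between floors [OR]: Safety circuit fails=not, Brake release 2 unavailable=occurs, Door interlock 2 degraded=not → at least one input occurs → occurs.

Yes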